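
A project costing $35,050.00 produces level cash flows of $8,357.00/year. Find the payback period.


Formula: Payback = investment / annual cash flow
Substituting: Payback = $35,050.00 / $8,357.00
Payback = 4.1941 years

4.1941 years


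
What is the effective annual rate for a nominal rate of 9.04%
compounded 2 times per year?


Formula: EAR = (1 + r/m)^m - 1
Period rate: r/m = 0.0904 / 2 = 0.0452
Compounding: (1 + 0.0452)^2 = 1.092443
EAR = 1.092443 - 1 = 0.092443

0.092443


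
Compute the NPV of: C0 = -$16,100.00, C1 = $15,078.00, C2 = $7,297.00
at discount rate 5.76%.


Formula: NPV = C0 + C1/(1+r) + C2/(1+r)^2
Discount C1: $15,078.00 / (1 + 0.0576) = $14,256.81
Discount C2: $7,297.00 / (1 + 0.0576)^2 = $6,523.81
NPV = -$16,100.00 + $14,256.81 + $6,523.81 = $4,680.62

$4,680.62


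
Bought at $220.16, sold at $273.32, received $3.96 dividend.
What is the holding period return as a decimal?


Formula: HPR = (P1 - P0 + D) / P0
Gain: $273.32 - $220.16 + $3.96 = $57.12
HPR = $57.12 / $220.16 = 0.2594

0.2594


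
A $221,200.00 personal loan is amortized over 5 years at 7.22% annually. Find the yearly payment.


Formula: PMT = PV * r / (1 - (1+r)^(-n))
Denominator: 1 - (1 + 0.0722)^(-5) = 0.294299
Numerator: $221,200.00 * 0.0722 = 15970.64
PMT = 15970.64 / 0.294299 = $54,266.79

$54,266.79


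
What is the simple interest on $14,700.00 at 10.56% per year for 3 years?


Formula: I = P * r * t
Substituting: I = $14,700.00 * 0.1056 * 3
Step: I = $14,700.00 * 0.3168
I = $4,656.96

$4,656.96


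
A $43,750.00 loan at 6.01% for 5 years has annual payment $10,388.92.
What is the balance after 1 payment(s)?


Formula: Balance = PV*(1+r)^k - PMT*((1+r)^k - 1)/r
Growth: (1 + 0.0601)^1 = 1.0601
Accumulated factor: ((1+r)^k - 1)/r = 1.0
Balance = $43,750.00 * 1.0601 - $10,388.92 * 1.0
Balance = $35,990.46

$35,990.46


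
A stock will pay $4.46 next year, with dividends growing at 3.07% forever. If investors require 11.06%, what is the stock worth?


Formula: P = D1 / (r - g)
Spread: r - g = 0.1106 - 0.0307 = 0.0799
Substituting: P = $4.46 / 0.0799
P = $55.82

$55.82


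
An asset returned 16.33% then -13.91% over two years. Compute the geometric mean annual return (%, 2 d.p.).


Formula: Geometric mean = ((1+r1)*(1+r2))^(1/2) - 1
Product: (1 + 0.1633) * (1 + -0.1391) = 1.1633 * 0.8609 = 1.001485
Square root: 1.001485^0.5 = 1.000742
Geometric mean = 1.000742 - 1 = 0.000742
As percentage: 0.07%

0.07%


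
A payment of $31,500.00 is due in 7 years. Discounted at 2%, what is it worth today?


Formula: PV = FV / (1 + r)^n
Substituting: PV = $31,500.00 / (1 + 0.02)^7
Discount factor: (1.02)^7 = 1.148686
PV = $31,500.00 / 1.148686 = $27,422.65

$27,422.65


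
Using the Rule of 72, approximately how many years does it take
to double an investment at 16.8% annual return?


Formula: Years ≈ 72 / r
Substituting: Years ≈ 72 / 16.8
Years ≈ 4.3

4.3 years


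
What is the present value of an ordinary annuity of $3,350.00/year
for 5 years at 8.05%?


Formula: PV = PMT * (1 - (1+r)^(-n)) / r
Discount factor: (1 + 0.0805)^(-5) = 0.67901
Bracket: 1 - 0.67901 = 0.32099
PV = $3,350.00 * 0.32099 / 0.0805 = $13,357.97

$13,357.97


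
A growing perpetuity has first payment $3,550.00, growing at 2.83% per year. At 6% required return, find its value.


Formula: PV = C / (r - g)
Spread: r - g = 0.06 - 0.0283 = 0.0317
Substituting: PV = $3,550.00 / 0.0317
PV = $111,987.38

$111,987.38


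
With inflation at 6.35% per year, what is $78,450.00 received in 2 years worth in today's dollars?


Formula: Real value = nominal / (1 + inflation)^years
Price level: (1 + 0.0635)^2 = 1.131032
Real value = $78,450.00 / 1.131032 = $69,361.42

$69,361.42


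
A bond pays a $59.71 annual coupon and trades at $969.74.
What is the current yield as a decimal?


Formula: Current yield = annual coupon / price
Substituting: CY = $59.71 / $969.74
CY = 0.061573

0.061573


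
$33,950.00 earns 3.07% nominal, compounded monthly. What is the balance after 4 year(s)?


Formula: FV = P * (1 + r/m)^(m*t)
Period rate: r/m = 0.0307 / 12 = 0.002558
Total periods: m*t = 12 * 4 = 48
Growth factor: (1 + 0.002558)^48 = 1.130481
FV = $33,950.00 * 1.130481 = $38,379.83

$38,379.83


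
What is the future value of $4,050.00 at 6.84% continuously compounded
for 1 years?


Formula: FV = P * e^(r*t)
Exponent: r*t = 0.0684 * 1 = 0.0684
e^(0.0684) = 1.070794
FV = $4,050.00 * 1.070794 = $4,336.71

$4,336.71


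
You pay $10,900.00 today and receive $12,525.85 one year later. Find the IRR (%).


Formula: IRR = C1/C0 - 1
Substituting: IRR = $12,525.85 / $10,900.00 - 1
Ratio: 1.149161 - 1 = 0.149161
IRR = 14.9161%

14.9161%


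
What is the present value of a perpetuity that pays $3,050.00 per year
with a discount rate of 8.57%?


Formula: PV = C / r
Substituting: PV = $3,050.00 / 0.0857
PV = $35,589.26

$35,589.26


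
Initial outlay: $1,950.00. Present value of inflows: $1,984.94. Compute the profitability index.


Formula: PI = PV(cash flows) / initial investment
Substituting: PI = $1,984.94 / $1,950.00
PI = 1.0179

1.0179


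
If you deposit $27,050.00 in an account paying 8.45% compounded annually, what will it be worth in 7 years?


Formula: FV = P * (1 + r)^n
Substituting: FV = $27,050.00 * (1 + 0.0845)^7
Growth factor: (1.0845)^7 = 1.76444
FV = $27,050.00 * 1.76444 = $47,728.10

$47,728.10


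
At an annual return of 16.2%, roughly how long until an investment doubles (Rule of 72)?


Formula: Years ≈ 72 / r
Substituting: Years ≈ 72 / 16.2
Years ≈ 4.4

4.4 years


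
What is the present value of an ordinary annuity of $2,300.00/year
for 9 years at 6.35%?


Formula: PV = PMT * (1 - (1+r)^(-n)) / r
Discount factor: (1 + 0.0635)^(-9) = 0.574596
Bracket: 1 - 0.574596 = 0.425404
PV = $2,300.00 * 0.425404 / 0.0635 = $15,408.34

$15,408.34


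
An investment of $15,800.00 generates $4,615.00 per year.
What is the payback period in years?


Formula: Payback = investment / annual cash flow
Substituting: Payback = $15,800.00 / $4,615.00
Payback = 3.4236 years

3.4236 years


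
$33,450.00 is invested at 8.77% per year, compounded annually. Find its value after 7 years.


Formula: FV = P * (1 + r)^n
Substituting: FV = $33,450.00 * (1 + 0.0877)^7
Growth factor: (1.0877)^7 = 1.801208
FV = $33,450.00 * 1.801208 = $60,250.41

$60,250.41


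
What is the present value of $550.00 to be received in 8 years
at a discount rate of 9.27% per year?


Formula: PV = FV / (1 + r)^n
Substituting: PV = $550.00 / (1 + 0.0927)^8
Discount factor: (1.0927)^8 = 2.032392
PV = $550.00 / 2.032392 = $270.62

$270.62


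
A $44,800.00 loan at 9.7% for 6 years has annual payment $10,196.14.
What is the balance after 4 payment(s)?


Formula: Balance = PV*(1+r)^k - PMT*((1+r)^k - 1)/r
Growth: (1 + 0.097)^4 = 1.448193
Accumulated factor: ((1+r)^k - 1)/r = 4.620549
Balance = $44,800.00 * 1.448193 - $10,196.14 * 4.620549
Balance = $17,767.30

$17,767.30


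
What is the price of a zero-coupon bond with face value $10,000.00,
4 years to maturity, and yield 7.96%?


Formula: Price = FV / (1 + r)^n
Substituting: Price = $10,000.00 / (1 + 0.0796)^4
Discount factor: (1.0796)^4 = 1.358475
Price = $10,000.00 / 1.358475 = $7,361.20

$7,361.20


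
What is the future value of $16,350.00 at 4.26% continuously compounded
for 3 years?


Formula: FV = P * e^(r*t)
Exponent: r*t = 0.0426 * 3 = 0.1278
e^(0.1278) = 1.136326
FV = $16,350.00 * 1.136326 = $18,578.93

$18,578.93


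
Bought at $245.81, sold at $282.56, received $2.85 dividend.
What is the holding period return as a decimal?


Formula: HPR = (P1 - P0 + D) / P0
Gain: $282.56 - $245.81 + $2.85 = $39.60
HPR = $39.60 / $245.81 = 0.1611

0.1611


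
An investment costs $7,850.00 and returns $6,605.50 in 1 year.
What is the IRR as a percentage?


Formula: IRR = C1/C0 - 1
Substituting: IRR = $6,605.50 / $7,850.00 - 1
Ratio: 0.841465 - 1 = -0.158535
IRR = -15.8535%

-15.8535%


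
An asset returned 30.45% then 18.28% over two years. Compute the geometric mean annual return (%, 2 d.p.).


Formula: Geometric mean = ((1+r1)*(1+r2))^(1/2) - 1
Product: (1 + 0.3045) * (1 + 0.1828) = 1.3045 * 1.1828 = 1.542963
Square root: 1.542963^0.5 = 1.24216
Geometric mean = 1.24216 - 1 = 0.24216
As percentage: 24.22%

24.22%


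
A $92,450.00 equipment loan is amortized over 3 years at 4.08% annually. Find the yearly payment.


Formula: PMT = PV * r / (1 - (1+r)^(-n))
Denominator: 1 - (1 + 0.0408)^(-3) = 0.113052
Numerator: $92,450.00 * 0.0408 = 3771.96
PMT = 3771.96 / 0.113052 = $33,364.82

$33,364.82


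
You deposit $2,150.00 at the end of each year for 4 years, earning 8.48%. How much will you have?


Formula: FV = PMT * ((1+r)^n - 1) / r
Growth factor: (1 + 0.0848)^4 = 1.384837
Numerator: 1.384837 - 1 = 0.384837
FV = $2,150.00 * 0.384837 / 0.0848 = $9,757.07

$9,757.07


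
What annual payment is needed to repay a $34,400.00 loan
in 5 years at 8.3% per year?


Formula: PMT = PV * r / (1 - (1+r)^(-n))
Denominator: 1 - (1 + 0.083)^(-5) = 0.328791
Numerator: $34,400.00 * 0.083 = 2855.2
PMT = 2855.2 / 0.328791 = $8,683.93

$8,683.93


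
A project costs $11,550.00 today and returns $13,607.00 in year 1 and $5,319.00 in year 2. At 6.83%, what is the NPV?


Formula: NPV = C0 + C1/(1+r) + C2/(1+r)^2
Discount C1: $13,607.00 / (1 + 0.0683) = $12,737.06
Discount C2: $5,319.00 / (1 + 0.0683)^2 = $4,660.62
NPV = -$11,550.00 + $12,737.06 + $4,660.62 = $5,847.68

$5,847.68


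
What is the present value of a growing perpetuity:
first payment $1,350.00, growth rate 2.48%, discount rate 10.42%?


Formula: PV = C / (r - g)
Spread: r - g = 0.1042 - 0.0248 = 0.0794
Substituting: PV = $1,350.00 / 0.0794
PV = $17,002.52

$17,002.52


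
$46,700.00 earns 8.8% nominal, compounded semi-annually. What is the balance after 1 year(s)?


Formula: FV = P * (1 + r/m)^(m*t)
Period rate: r/m = 0.088 / 2 = 0.044
Total periods: m*t = 2 * 1 = 2
Growth factor: (1 + 0.044)^2 = 1.089936
FV = $46,700.00 * 1.089936 = $50,900.01

$50,900.01


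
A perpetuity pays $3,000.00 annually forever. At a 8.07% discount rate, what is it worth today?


Formula: PV = C / r
Substituting: PV = $3,000.00 / 0.0807
PV = $37,174.72

$37,174.72


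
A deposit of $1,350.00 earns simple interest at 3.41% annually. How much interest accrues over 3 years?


Formula: I = P * r * t
Substituting: I = $1,350.00 * 0.0341 * 3
Step: I = $1,350.00 * 0.1023
I = $138.11

$138.11


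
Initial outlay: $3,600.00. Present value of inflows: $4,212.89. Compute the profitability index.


Formula: PI = PV(cash flows) / initial investment
Substituting: PI = $4,212.89 / $3,600.00
PI = 1.1702

1.1702


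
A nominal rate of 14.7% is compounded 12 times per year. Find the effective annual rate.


Formula: EAR = (1 + r/m)^m - 1
Period rate: r/m = 0.147 / 12 = 0.01225
Compounding: (1 + 0.01225)^12 = 1.15732
EAR = 1.15732 - 1 = 0.15732

0.15732


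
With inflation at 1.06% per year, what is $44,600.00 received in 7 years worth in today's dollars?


Formula: Real value = nominal / (1 + inflation)^years
Price level: (1 + 0.0106)^7 = 1.076602
Real value = $44,600.00 / 1.076602 = $41,426.65

$41,426.65


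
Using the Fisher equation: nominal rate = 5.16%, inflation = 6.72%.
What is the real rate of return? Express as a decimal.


Formula: (1 + r_real) = (1 + r_nom) / (1 + inflation)
Substituting: (1 + r_real) = 1.0516 / 1.0672
(1 + r_real) = 0.985382
r_real = 0.985382 - 1 = -0.014618

-0.014618


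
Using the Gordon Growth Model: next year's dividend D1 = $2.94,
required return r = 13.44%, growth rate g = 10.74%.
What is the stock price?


Formula: P = D1 / (r - g)
Spread: r - g = 0.1344 - 0.1074 = 0.027
Substituting: P = $2.94 / 0.027
P = $108.89

$108.89


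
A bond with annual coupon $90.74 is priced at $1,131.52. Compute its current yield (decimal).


Formula: Current yield = annual coupon / price
Substituting: CY = $90.74 / $1,131.52
CY = 0.080193

0.080193


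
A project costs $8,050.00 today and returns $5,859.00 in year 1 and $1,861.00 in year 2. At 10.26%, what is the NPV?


Formula: NPV = C0 + C1/(1+r) + C2/(1+r)^2
Discount C1: $5,859.00 / (1 + 0.1026) = $5,313.80
Discount C2: $1,861.00 / (1 + 0.1026)^2 = $1,530.77
NPV = -$8,050.00 + $5,313.80 + $1,530.77 = -$1,205.42

-$1,205.42


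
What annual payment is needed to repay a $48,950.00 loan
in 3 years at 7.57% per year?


Formula: PMT = PV * r / (1 - (1+r)^(-n))
Denominator: 1 - (1 + 0.0757)^(-3) = 0.19661
Numerator: $48,950.00 * 0.0757 = 3705.515
PMT = 3705.515 / 0.19661 = $18,847.05

$18,847.05


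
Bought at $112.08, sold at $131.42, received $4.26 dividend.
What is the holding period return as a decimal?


Formula: HPR = (P1 - P0 + D) / P0
Gain: $131.42 - $112.08 + $4.26 = $23.60
HPR = $23.60 / $112.08 = 0.2106

0.2106


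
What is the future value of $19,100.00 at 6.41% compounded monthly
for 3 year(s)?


Formula: FV = P * (1 + r/m)^(m*t)
Period rate: r/m = 0.0641 / 12 = 0.005342
Total periods: m*t = 12 * 3 = 36
Growth factor: (1 + 0.005342)^36 = 1.211414
FV = $19,100.00 * 1.211414 = $23,138.01

$23,138.01


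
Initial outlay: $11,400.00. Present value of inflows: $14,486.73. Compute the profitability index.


Formula: PI = PV(cash flows) / initial investment
Substituting: PI = $14,486.73 / $11,400.00
PI = 1.2708

1.2708


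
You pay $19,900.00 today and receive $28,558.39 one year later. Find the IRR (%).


Formula: IRR = C1/C0 - 1
Substituting: IRR = $28,558.39 / $19,900.00 - 1
Ratio: 1.435095 - 1 = 0.435095
IRR = 43.5095%

43.5095%


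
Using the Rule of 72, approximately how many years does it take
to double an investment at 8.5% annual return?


Formula: Years ≈ 72 / r
Substituting: Years ≈ 72 / 8.5
Years ≈ 8.5

8.5 years


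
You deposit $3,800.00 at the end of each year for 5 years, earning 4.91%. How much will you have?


Formula: FV = PMT * ((1+r)^n - 1) / r
Growth factor: (1 + 0.0491)^5 = 1.270821
Numerator: 1.270821 - 1 = 0.270821
FV = $3,800.00 * 0.270821 / 0.0491 = $20,959.68

$20,959.68


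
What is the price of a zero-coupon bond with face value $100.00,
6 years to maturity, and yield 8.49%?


Formula: Price = FV / (1 + r)^n
Substituting: Price = $100.00 / (1 + 0.0849)^6
Discount factor: (1.0849)^6 = 1.630566
Price = $100.00 / 1.630566 = $61.33

$61.33


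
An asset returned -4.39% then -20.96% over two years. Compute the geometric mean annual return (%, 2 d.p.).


Formula: Geometric mean = ((1+r1)*(1+r2))^(1/2) - 1
Product: (1 + -0.0439) * (1 + -0.2096) = 0.9561 * 0.7904 = 0.755701
Square root: 0.755701^0.5 = 0.869311
Geometric mean = 0.869311 - 1 = -0.130689
As percentage: -13.07%

-13.07%


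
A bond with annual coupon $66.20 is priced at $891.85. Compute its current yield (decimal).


Formula: Current yield = annual coupon / price
Substituting: CY = $66.20 / $891.85
CY = 0.074228

0.074228


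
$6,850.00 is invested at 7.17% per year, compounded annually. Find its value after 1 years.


Formula: FV = P * (1 + r)^n
Substituting: FV = $6,850.00 * (1 + 0.0717)^1
Growth factor: (1.0717)^1 = 1.0717
FV = $6,850.00 * 1.0717 = $7,341.15

$7,341.15


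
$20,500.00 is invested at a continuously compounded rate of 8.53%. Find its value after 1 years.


Formula: FV = P * e^(r*t)
Exponent: r*t = 0.0853 * 1 = 0.0853
e^(0.0853) = 1.089044
FV = $20,500.00 * 1.089044 = $22,325.40

$22,325.40


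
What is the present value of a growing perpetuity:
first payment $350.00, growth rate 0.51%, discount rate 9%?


Formula: PV = C / (r - g)
Spread: r - g = 0.09 - 0.0051 = 0.0849
Substituting: PV = $350.00 / 0.0849
PV = $4,122.50

$4,122.50


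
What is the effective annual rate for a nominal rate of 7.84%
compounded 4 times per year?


Formula: EAR = (1 + r/m)^m - 1
Period rate: r/m = 0.0784 / 4 = 0.0196
Compounding: (1 + 0.0196)^4 = 1.080735
EAR = 1.080735 - 1 = 0.080735

0.080735


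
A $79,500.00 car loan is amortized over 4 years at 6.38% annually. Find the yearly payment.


Formula: PMT = PV * r / (1 - (1+r)^(-n))
Denominator: 1 - (1 + 0.0638)^(-4) = 0.219164
Numerator: $79,500.00 * 0.0638 = 5072.1
PMT = 5072.1 / 0.219164 = $23,142.99

$23,142.99


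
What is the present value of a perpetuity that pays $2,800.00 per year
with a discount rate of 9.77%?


Formula: PV = C / r
Substituting: PV = $2,800.00 / 0.0977
PV = $28,659.16

$28,659.16


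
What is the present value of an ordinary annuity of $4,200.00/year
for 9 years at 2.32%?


Formula: PV = PMT * (1 - (1+r)^(-n)) / r
Discount factor: (1 + 0.0232)^(-9) = 0.813496
Bracket: 1 - 0.813496 = 0.186504
PV = $4,200.00 * 0.186504 / 0.0232 = $33,763.72

$33,763.72


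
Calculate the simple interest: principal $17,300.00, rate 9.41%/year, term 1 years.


Formula: I = P * r * t
Substituting: I = $17,300.00 * 0.0941 * 1
Step: I = $17,300.00 * 0.0941
I = $1,627.93

$1,627.93


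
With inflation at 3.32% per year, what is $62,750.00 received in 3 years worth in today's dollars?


Formula: Real value = nominal / (1 + inflation)^years
Price level: (1 + 0.0332)^3 = 1.102943
Real value = $62,750.00 / 1.102943 = $56,893.22

$56,893.22


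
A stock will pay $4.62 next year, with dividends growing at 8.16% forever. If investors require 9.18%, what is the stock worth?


Formula: P = D1 / (r - g)
Spread: r - g = 0.0918 - 0.0816 = 0.0102
Substituting: P = $4.62 / 0.0102
P = $452.94

$452.94


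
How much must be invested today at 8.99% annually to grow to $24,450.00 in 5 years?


Formula: PV = FV / (1 + r)^n
Substituting: PV = $24,450.00 / (1 + 0.0899)^5
Discount factor: (1.0899)^5 = 1.537918
PV = $24,450.00 / 1.537918 = $15,898.11

$15,898.11


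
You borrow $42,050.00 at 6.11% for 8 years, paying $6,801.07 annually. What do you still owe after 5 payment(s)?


Formula: Balance = PV*(1+r)^k - PMT*((1+r)^k - 1)/r
Growth: (1 + 0.0611)^5 = 1.345184
Accumulated factor: ((1+r)^k - 1)/r = 5.649487
Balance = $42,050.00 * 1.345184 - $6,801.07 * 5.649487
Balance = $18,142.42

$18,142.42


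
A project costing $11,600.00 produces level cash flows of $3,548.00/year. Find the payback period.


Formula: Payback = investment / annual cash flow
Substituting: Payback = $11,600.00 / $3,548.00
Payback = 3.2694 years

3.2694 years


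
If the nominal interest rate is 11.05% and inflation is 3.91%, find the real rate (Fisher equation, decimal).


Formula: (1 + r_real) = (1 + r_nom) / (1 + inflation)
Substituting: (1 + r_real) = 1.1105 / 1.0391
(1 + r_real) = 1.068713
r_real = 1.068713 - 1 = 0.068713

0.068713


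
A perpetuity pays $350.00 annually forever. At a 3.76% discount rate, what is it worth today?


Formula: PV = C / r
Substituting: PV = $350.00 / 0.0376
PV = $9,308.51

$9,308.51


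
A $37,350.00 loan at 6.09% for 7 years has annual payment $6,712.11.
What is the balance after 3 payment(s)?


Formula: Balance = PV*(1+r)^k - PMT*((1+r)^k - 1)/r
Growth: (1 + 0.0609)^3 = 1.194052
Accumulated factor: ((1+r)^k - 1)/r = 3.186409
Balance = $37,350.00 * 1.194052 - $6,712.11 * 3.186409
Balance = $23,210.33

$23,210.33


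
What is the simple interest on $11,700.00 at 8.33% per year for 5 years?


Formula: I = P * r * t
Substituting: I = $11,700.00 * 0.0833 * 5
Step: I = $11,700.00 * 0.4165
I = $4,873.05

$4,873.05


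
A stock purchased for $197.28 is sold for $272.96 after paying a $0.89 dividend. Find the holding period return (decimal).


Formula: HPR = (P1 - P0 + D) / P0
Gain: $272.96 - $197.28 + $0.89 = $76.57
HPR = $76.57 / $197.28 = 0.3881

0.3881


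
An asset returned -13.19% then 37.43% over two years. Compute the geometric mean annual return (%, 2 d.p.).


Formula: Geometric mean = ((1+r1)*(1+r2))^(1/2) - 1
Product: (1 + -0.1319) * (1 + 0.3743) = 0.8681 * 1.3743 = 1.19303
Square root: 1.19303^0.5 = 1.092259
Geometric mean = 1.092259 - 1 = 0.092259
As percentage: 9.23%

9.23%


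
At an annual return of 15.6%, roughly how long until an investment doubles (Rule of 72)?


Formula: Years ≈ 72 / r
Substituting: Years ≈ 72 / 15.6
Years ≈ 4.6

4.6 years


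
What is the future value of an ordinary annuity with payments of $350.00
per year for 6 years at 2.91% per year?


Formula: FV = PMT * ((1+r)^n - 1) / r
Growth factor: (1 + 0.0291)^6 = 1.187806
Numerator: 1.187806 - 1 = 0.187806
FV = $350.00 * 0.187806 / 0.0291 = $2,258.83

$2,258.83


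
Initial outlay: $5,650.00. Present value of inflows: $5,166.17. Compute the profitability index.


Formula: PI = PV(cash flows) / initial investment
Substituting: PI = $5,166.17 / $5,650.00
PI = 0.9144

0.9144


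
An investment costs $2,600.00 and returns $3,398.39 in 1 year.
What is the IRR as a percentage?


Formula: IRR = C1/C0 - 1
Substituting: IRR = $3,398.39 / $2,600.00 - 1
Ratio: 1.307073 - 1 = 0.307073
IRR = 30.7073%

30.7073%


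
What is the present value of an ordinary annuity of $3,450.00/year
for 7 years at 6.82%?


Formula: PV = PMT * (1 - (1+r)^(-n)) / r
Discount factor: (1 + 0.0682)^(-7) = 0.630133
Bracket: 1 - 0.630133 = 0.369867
PV = $3,450.00 * 0.369867 / 0.0682 = $18,710.30

$18,710.30


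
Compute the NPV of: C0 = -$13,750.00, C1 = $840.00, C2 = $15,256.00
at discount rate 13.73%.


Formula: NPV = C0 + C1/(1+r) + C2/(1+r)^2
Discount C1: $840.00 / (1 + 0.1373) = $738.59
Discount C2: $15,256.00 / (1 + 0.1373)^2 = $11,794.80
NPV = -$13,750.00 + $738.59 + $11,794.80 = -$1,216.61

-$1,216.61


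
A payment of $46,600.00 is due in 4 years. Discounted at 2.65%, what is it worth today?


Formula: PV = FV / (1 + r)^n
Substituting: PV = $46,600.00 / (1 + 0.0265)^4
Discount factor: (1.0265)^4 = 1.110288
PV = $46,600.00 / 1.110288 = $41,971.08

$41,971.08


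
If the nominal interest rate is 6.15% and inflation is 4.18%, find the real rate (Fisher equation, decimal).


Formula: (1 + r_real) = (1 + r_nom) / (1 + inflation)
Substituting: (1 + r_real) = 1.0615 / 1.0418
(1 + r_real) = 1.01891
r_real = 1.01891 - 1 = 0.01891

0.01891


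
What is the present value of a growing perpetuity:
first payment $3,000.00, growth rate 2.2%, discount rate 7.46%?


Formula: PV = C / (r - g)
Spread: r - g = 0.0746 - 0.022 = 0.0526
Substituting: PV = $3,000.00 / 0.0526
PV = $57,034.22

$57,034.22


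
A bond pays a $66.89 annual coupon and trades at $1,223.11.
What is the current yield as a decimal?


Formula: Current yield = annual coupon / price
Substituting: CY = $66.89 / $1,223.11
CY = 0.054688

0.054688


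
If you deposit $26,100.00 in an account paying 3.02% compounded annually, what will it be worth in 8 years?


Formula: FV = P * (1 + r)^n
Substituting: FV = $26,100.00 * (1 + 0.0302)^8
Growth factor: (1.0302)^8 = 1.268739
FV = $26,100.00 * 1.268739 = $33,114.09

$33,114.09


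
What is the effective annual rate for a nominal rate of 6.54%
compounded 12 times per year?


Formula: EAR = (1 + r/m)^m - 1
Period rate: r/m = 0.0654 / 12 = 0.00545
Compounding: (1 + 0.00545)^12 = 1.067396
EAR = 1.067396 - 1 = 0.067396

0.067396


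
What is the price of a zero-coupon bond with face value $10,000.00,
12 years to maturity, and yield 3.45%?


Formula: Price = FV / (1 + r)^n
Substituting: Price = $10,000.00 / (1 + 0.0345)^12
Discount factor: (1.0345)^12 = 1.502332
Price = $10,000.00 / 1.502332 = $6,656.32

$6,656.32


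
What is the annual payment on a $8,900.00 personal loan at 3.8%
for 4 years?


Formula: PMT = PV * r / (1 - (1+r)^(-n))
Denominator: 1 - (1 + 0.038)^(-4) = 0.138589
Numerator: $8,900.00 * 0.038 = 338.2
PMT = 338.2 / 0.138589 = $2,440.32

$2,440.32


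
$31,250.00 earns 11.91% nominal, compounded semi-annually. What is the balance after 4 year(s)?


Formula: FV = P * (1 + r/m)^(m*t)
Period rate: r/m = 0.1191 / 2 = 0.05955
Total periods: m*t = 2 * 4 = 8
Growth factor: (1 + 0.05955)^8 = 1.588443
FV = $31,250.00 * 1.588443 = $49,638.85

$49,638.85


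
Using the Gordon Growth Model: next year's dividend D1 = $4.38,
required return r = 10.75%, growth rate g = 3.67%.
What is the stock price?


Formula: P = D1 / (r - g)
Spread: r - g = 0.1075 - 0.0367 = 0.0708
Substituting: P = $4.38 / 0.0708
P = $61.86

$61.86


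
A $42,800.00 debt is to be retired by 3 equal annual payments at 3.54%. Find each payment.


Formula: PMT = PV * r / (1 - (1+r)^(-n))
Denominator: 1 - (1 + 0.0354)^(-3) = 0.099102
Numerator: $42,800.00 * 0.0354 = 1515.12
PMT = 1515.12 / 0.099102 = $15,288.46

$15,288.46


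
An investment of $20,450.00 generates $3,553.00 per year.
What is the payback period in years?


Formula: Payback = investment / annual cash flow
Substituting: Payback = $20,450.00 / $3,553.00
Payback = 5.7557 years

5.7557 years


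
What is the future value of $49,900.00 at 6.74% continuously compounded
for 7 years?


Formula: FV = P * e^(r*t)
Exponent: r*t = 0.0674 * 7 = 0.4718
e^(0.4718) = 1.602877
FV = $49,900.00 * 1.602877 = $79,983.55

$79,983.55


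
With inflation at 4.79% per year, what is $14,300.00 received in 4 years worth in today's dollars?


Formula: Real value = nominal / (1 + inflation)^years
Price level: (1 + 0.0479)^4 = 1.205811
Real value = $14,300.00 / 1.205811 = $11,859.24

$11,859.24


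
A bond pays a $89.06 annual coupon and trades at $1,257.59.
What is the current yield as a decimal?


Formula: Current yield = annual coupon / price
Substituting: CY = $89.06 / $1,257.59
CY = 0.070818

0.070818


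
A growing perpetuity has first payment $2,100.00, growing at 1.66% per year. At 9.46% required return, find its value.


Formula: PV = C / (r - g)
Spread: r - g = 0.0946 - 0.0166 = 0.078
Substituting: PV = $2,100.00 / 0.078
PV = $26,923.08

$26,923.08


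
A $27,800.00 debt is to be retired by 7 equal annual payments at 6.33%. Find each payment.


Formula: PMT = PV * r / (1 - (1+r)^(-n))
Denominator: 1 - (1 + 0.0633)^(-7) = 0.349257
Numerator: $27,800.00 * 0.0633 = 1759.74
PMT = 1759.74 / 0.349257 = $5,038.52

$5,038.52


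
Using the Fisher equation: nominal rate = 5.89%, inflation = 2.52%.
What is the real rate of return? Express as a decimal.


Formula: (1 + r_real) = (1 + r_nom) / (1 + inflation)
Substituting: (1 + r_real) = 1.0589 / 1.0252
(1 + r_real) = 1.032872
r_real = 1.032872 - 1 = 0.032872

0.032872


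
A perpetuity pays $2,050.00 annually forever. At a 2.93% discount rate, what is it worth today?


Formula: PV = C / r
Substituting: PV = $2,050.00 / 0.0293
PV = $69,965.87

$69,965.87


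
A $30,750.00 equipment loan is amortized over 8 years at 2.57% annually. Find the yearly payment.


Formula: PMT = PV * r / (1 - (1+r)^(-n))
Denominator: 1 - (1 + 0.0257)^(-8) = 0.183724
Numerator: $30,750.00 * 0.0257 = 790.275
PMT = 790.275 / 0.183724 = $4,301.43

$4,301.43


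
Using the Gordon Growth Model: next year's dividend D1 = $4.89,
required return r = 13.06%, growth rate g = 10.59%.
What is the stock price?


Formula: P = D1 / (r - g)
Spread: r - g = 0.1306 - 0.1059 = 0.0247
Substituting: P = $4.89 / 0.0247
P = $197.98

$197.98


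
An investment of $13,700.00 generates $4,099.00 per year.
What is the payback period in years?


Formula: Payback = investment / annual cash flow
Substituting: Payback = $13,700.00 / $4,099.00
Payback = 3.3423 years

3.3423 years


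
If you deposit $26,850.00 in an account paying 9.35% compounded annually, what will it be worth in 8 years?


Formula: FV = P * (1 + r)^n
Substituting: FV = $26,850.00 * (1 + 0.0935)^8
Growth factor: (1.0935)^8 = 2.044327
FV = $26,850.00 * 2.044327 = $54,890.17

$54,890.17


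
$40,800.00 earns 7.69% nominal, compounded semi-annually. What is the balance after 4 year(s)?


Formula: FV = P * (1 + r/m)^(m*t)
Period rate: r/m = 0.0769 / 2 = 0.03845
Total periods: m*t = 2 * 4 = 8
Growth factor: (1 + 0.03845)^8 = 1.352336
FV = $40,800.00 * 1.352336 = $55,175.32

$55,175.32


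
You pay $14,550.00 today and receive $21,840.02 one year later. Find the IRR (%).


Formula: IRR = C1/C0 - 1
Substituting: IRR = $21,840.02 / $14,550.00 - 1
Ratio: 1.501032 - 1 = 0.501032
IRR = 50.1032%

50.1032%


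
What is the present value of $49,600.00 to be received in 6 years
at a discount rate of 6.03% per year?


Formula: PV = FV / (1 + r)^n
Substituting: PV = $49,600.00 / (1 + 0.0603)^6
Discount factor: (1.0603)^6 = 1.42093
PV = $49,600.00 / 1.42093 = $34,906.73

$34,906.73


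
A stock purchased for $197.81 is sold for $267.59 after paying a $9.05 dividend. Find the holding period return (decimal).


Formula: HPR = (P1 - P0 + D) / P0
Gain: $267.59 - $197.81 + $9.05 = $78.83
HPR = $78.83 / $197.81 = 0.3985

0.3985


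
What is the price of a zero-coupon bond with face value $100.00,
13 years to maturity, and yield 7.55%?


Formula: Price = FV / (1 + r)^n
Substituting: Price = $100.00 / (1 + 0.0755)^13
Discount factor: (1.0755)^13 = 2.575938
Price = $100.00 / 2.575938 = $38.82

$38.82


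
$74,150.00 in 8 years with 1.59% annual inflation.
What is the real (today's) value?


Formula: Real value = nominal / (1 + inflation)^years
Price level: (1 + 0.0159)^8 = 1.134508
Real value = $74,150.00 / 1.134508 = $65,358.71

$65,358.71


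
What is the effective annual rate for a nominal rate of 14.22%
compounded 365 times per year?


Formula: EAR = (1 + r/m)^m - 1
Period rate: r/m = 0.1422 / 365 = 0.00039
Compounding: (1 + 0.00039)^365 = 1.152775
EAR = 1.152775 - 1 = 0.152775

0.152775


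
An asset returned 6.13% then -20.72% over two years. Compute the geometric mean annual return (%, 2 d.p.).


Formula: Geometric mean = ((1+r1)*(1+r2))^(1/2) - 1
Product: (1 + 0.0613) * (1 + -0.2072) = 1.0613 * 0.7928 = 0.841399
Square root: 0.841399^0.5 = 0.917278
Geometric mean = 0.917278 - 1 = -0.082722
As percentage: -8.27%

-8.27%


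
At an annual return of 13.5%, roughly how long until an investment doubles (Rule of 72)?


Formula: Years ≈ 72 / r
Substituting: Years ≈ 72 / 13.5
Years ≈ 5.3

5.3 years


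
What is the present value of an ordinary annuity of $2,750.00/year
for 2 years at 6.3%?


Formula: PV = PMT * (1 - (1+r)^(-n)) / r
Discount factor: (1 + 0.063)^(-2) = 0.88498
Bracket: 1 - 0.88498 = 0.11502
PV = $2,750.00 * 0.11502 / 0.063 = $5,020.71

$5,020.71


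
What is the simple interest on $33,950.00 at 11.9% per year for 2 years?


Formula: I = P * r * t
Substituting: I = $33,950.00 * 0.119 * 2
Step: I = $33,950.00 * 0.238
I = $8,080.10

$8,080.10


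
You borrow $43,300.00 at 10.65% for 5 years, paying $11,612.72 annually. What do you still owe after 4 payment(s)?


Formula: Balance = PV*(1+r)^k - PMT*((1+r)^k - 1)/r
Growth: (1 + 0.1065)^4 = 1.499014
Accumulated factor: ((1+r)^k - 1)/r = 4.685577
Balance = $43,300.00 * 1.499014 - $11,612.72 * 4.685577
Balance = $10,495.01

$10,495.01


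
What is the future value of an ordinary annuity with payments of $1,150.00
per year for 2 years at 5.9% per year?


Formula: FV = PMT * ((1+r)^n - 1) / r
Growth factor: (1 + 0.059)^2 = 1.121481
Numerator: 1.121481 - 1 = 0.121481
FV = $1,150.00 * 0.121481 / 0.059 = $2,367.85

$2,367.85


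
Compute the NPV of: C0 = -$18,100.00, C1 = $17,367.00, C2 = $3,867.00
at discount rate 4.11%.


Formula: NPV = C0 + C1/(1+r) + C2/(1+r)^2
Discount C1: $17,367.00 / (1 + 0.0411) = $16,681.39
Discount C2: $3,867.00 / (1 + 0.0411)^2 = $3,567.71
NPV = -$18,100.00 + $16,681.39 + $3,567.71 = $2,149.10

$2,149.10


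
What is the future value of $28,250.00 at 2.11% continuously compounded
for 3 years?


Formula: FV = P * e^(r*t)
Exponent: r*t = 0.0211 * 3 = 0.0633
e^(0.0633) = 1.065346
FV = $28,250.00 * 1.065346 = $30,096.04

$30,096.04


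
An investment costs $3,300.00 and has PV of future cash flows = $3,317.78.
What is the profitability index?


Formula: PI = PV(cash flows) / initial investment
Substituting: PI = $3,317.78 / $3,300.00
PI = 1.0054

1.0054


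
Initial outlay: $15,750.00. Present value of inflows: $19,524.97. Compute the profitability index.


Formula: PI = PV(cash flows) / initial investment
Substituting: PI = $19,524.97 / $15,750.00
PI = 1.2397

1.2397


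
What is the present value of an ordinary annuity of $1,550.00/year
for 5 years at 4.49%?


Formula: PV = PMT * (1 - (1+r)^(-n)) / r
Discount factor: (1 + 0.0449)^(-5) = 0.802835
Bracket: 1 - 0.802835 = 0.197165
PV = $1,550.00 * 0.197165 / 0.0449 = $6,806.36

$6,806.36


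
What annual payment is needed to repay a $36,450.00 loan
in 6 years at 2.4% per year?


Formula: PMT = PV * r / (1 - (1+r)^(-n))
Denominator: 1 - (1 + 0.024)^(-6) = 0.132638
Numerator: $36,450.00 * 0.024 = 874.8
PMT = 874.8 / 0.132638 = $6,595.38

$6,595.38


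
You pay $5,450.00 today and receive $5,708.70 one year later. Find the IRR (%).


Formula: IRR = C1/C0 - 1
Substituting: IRR = $5,708.70 / $5,450.00 - 1
Ratio: 1.047468 - 1 = 0.047468
IRR = 4.7468%

4.7468%


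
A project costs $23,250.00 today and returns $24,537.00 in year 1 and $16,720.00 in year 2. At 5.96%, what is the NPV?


Formula: NPV = C0 + C1/(1+r) + C2/(1+r)^2
Discount C1: $24,537.00 / (1 + 0.0596) = $23,156.85
Discount C2: $16,720.00 / (1 + 0.0596)^2 = $14,891.98
NPV = -$23,250.00 + $23,156.85 + $14,891.98 = $14,798.83

$14,798.83


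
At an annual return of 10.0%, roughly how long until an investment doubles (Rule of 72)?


Formula: Years ≈ 72 / r
Substituting: Years ≈ 72 / 10.0
Years ≈ 7.2

7.2 years


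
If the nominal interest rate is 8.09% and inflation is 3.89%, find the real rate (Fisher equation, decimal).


Formula: (1 + r_real) = (1 + r_nom) / (1 + inflation)
Substituting: (1 + r_real) = 1.0809 / 1.0389
(1 + r_real) = 1.040427
r_real = 1.040427 - 1 = 0.040427

0.040427


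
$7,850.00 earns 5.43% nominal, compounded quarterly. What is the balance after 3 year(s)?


Formula: FV = P * (1 + r/m)^(m*t)
Period rate: r/m = 0.0543 / 4 = 0.013575
Total periods: m*t = 4 * 3 = 12
Growth factor: (1 + 0.013575)^12 = 1.17563
FV = $7,850.00 * 1.17563 = $9,228.70

$9,228.70


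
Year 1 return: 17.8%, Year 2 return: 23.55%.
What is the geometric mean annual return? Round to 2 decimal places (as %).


Formula: Geometric mean = ((1+r1)*(1+r2))^(1/2) - 1
Product: (1 + 0.178) * (1 + 0.2355) = 1.178 * 1.2355 = 1.455419
Square root: 1.455419^0.5 = 1.206407
Geometric mean = 1.206407 - 1 = 0.206407
As percentage: 20.64%

20.64%


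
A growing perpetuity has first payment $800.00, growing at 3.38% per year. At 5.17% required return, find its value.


Formula: PV = C / (r - g)
Spread: r - g = 0.0517 - 0.0338 = 0.0179
Substituting: PV = $800.00 / 0.0179
PV = $44,692.74

$44,692.74


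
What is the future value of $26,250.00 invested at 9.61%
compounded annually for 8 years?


Formula: FV = P * (1 + r)^n
Substituting: FV = $26,250.00 * (1 + 0.0961)^8
Growth factor: (1.0961)^8 = 2.083538
FV = $26,250.00 * 2.083538 = $54,692.87

$54,692.87


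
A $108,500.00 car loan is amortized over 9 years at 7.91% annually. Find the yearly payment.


Formula: PMT = PV * r / (1 - (1+r)^(-n))
Denominator: 1 - (1 + 0.0791)^(-9) = 0.495983
Numerator: $108,500.00 * 0.0791 = 8582.35
PMT = 8582.35 / 0.495983 = $17,303.70

$17,303.70


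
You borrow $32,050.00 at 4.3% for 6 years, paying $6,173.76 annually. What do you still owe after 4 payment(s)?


Formula: Balance = PV*(1+r)^k - PMT*((1+r)^k - 1)/r
Growth: (1 + 0.043)^4 = 1.183415
Accumulated factor: ((1+r)^k - 1)/r = 4.265476
Balance = $32,050.00 * 1.183415 - $6,173.76 * 4.265476
Balance = $11,594.44

$11,594.44


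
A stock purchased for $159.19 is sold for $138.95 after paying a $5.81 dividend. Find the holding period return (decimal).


Formula: HPR = (P1 - P0 + D) / P0
Gain: $138.95 - $159.19 + $5.81 = -$14.43
HPR = -$14.43 / $159.19 = -0.0906

-0.0906


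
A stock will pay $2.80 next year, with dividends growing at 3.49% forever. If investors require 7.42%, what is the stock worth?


Formula: P = D1 / (r - g)
Spread: r - g = 0.0742 - 0.0349 = 0.0393
Substituting: P = $2.80 / 0.0393
P = $71.25

$71.25


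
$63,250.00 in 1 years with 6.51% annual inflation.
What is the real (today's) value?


Formula: Real value = nominal / (1 + inflation)^years
Price level: (1 + 0.0651)^1 = 1.0651
Real value = $63,250.00 / 1.0651 = $59,384.10

$59,384.10


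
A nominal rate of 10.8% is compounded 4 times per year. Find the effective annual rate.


Formula: EAR = (1 + r/m)^m - 1
Period rate: r/m = 0.108 / 4 = 0.027
Compounding: (1 + 0.027)^4 = 1.112453
EAR = 1.112453 - 1 = 0.112453

0.112453


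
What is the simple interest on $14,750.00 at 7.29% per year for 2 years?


Formula: I = P * r * t
Substituting: I = $14,750.00 * 0.0729 * 2
Step: I = $14,750.00 * 0.1458
I = $2,150.55

$2,150.55


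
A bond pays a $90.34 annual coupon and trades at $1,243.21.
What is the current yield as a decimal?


Formula: Current yield = annual coupon / price
Substituting: CY = $90.34 / $1,243.21
CY = 0.072667

0.072667


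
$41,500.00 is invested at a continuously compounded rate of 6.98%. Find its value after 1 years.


Formula: FV = P * e^(r*t)
Exponent: r*t = 0.0698 * 1 = 0.0698
e^(0.0698) = 1.072294
FV = $41,500.00 * 1.072294 = $44,500.19

$44,500.19


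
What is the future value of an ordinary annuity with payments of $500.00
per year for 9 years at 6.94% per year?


Formula: FV = PMT * ((1+r)^n - 1) / r
Growth factor: (1 + 0.0694)^9 = 1.829202
Numerator: 1.829202 - 1 = 0.829202
FV = $500.00 * 0.829202 / 0.0694 = $5,974.08

$5,974.08


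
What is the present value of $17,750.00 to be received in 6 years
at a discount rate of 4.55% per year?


Formula: PV = FV / (1 + r)^n
Substituting: PV = $17,750.00 / (1 + 0.0455)^6
Discount factor: (1.0455)^6 = 1.306003
PV = $17,750.00 / 1.306003 = $13,591.09

$13,591.09


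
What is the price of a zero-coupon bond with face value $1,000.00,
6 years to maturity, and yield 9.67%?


Formula: Price = FV / (1 + r)^n
Substituting: Price = $1,000.00 / (1 + 0.0967)^6
Discount factor: (1.0967)^6 = 1.739911
Price = $1,000.00 / 1.739911 = $574.74

$574.74


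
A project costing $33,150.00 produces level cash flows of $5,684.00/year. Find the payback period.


Formula: Payback = investment / annual cash flow
Substituting: Payback = $33,150.00 / $5,684.00
Payback = 5.8322 years

5.8322 years


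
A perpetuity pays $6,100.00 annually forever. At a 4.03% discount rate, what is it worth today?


Formula: PV = C / r
Substituting: PV = $6,100.00 / 0.0403
PV = $151,364.76

$151,364.76


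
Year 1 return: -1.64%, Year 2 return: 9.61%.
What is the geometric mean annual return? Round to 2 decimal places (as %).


Formula: Geometric mean = ((1+r1)*(1+r2))^(1/2) - 1
Product: (1 + -0.0164) * (1 + 0.0961) = 0.9836 * 1.0961 = 1.078124
Square root: 1.078124^0.5 = 1.038327
Geometric mean = 1.038327 - 1 = 0.038327
As percentage: 3.83%

3.83%


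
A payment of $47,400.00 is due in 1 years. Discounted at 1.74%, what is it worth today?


Formula: PV = FV / (1 + r)^n
Substituting: PV = $47,400.00 / (1 + 0.0174)^1
Discount factor: (1.0174)^1 = 1.0174
PV = $47,400.00 / 1.0174 = $46,589.35

$46,589.35


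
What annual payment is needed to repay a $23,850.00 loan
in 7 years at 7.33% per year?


Formula: PMT = PV * r / (1 - (1+r)^(-n))
Denominator: 1 - (1 + 0.0733)^(-7) = 0.39053
Numerator: $23,850.00 * 0.0733 = 1748.205
PMT = 1748.205 / 0.39053 = $4,476.49

$4,476.49


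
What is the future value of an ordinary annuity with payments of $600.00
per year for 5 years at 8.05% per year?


Formula: FV = PMT * ((1+r)^n - 1) / r
Growth factor: (1 + 0.0805)^5 = 1.472732
Numerator: 1.472732 - 1 = 0.472732
FV = $600.00 * 0.472732 / 0.0805 = $3,523.47

$3,523.47


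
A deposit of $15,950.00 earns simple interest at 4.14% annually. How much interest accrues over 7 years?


Formula: I = P * r * t
Substituting: I = $15,950.00 * 0.0414 * 7
Step: I = $15,950.00 * 0.2898
I = $4,622.31

$4,622.31
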